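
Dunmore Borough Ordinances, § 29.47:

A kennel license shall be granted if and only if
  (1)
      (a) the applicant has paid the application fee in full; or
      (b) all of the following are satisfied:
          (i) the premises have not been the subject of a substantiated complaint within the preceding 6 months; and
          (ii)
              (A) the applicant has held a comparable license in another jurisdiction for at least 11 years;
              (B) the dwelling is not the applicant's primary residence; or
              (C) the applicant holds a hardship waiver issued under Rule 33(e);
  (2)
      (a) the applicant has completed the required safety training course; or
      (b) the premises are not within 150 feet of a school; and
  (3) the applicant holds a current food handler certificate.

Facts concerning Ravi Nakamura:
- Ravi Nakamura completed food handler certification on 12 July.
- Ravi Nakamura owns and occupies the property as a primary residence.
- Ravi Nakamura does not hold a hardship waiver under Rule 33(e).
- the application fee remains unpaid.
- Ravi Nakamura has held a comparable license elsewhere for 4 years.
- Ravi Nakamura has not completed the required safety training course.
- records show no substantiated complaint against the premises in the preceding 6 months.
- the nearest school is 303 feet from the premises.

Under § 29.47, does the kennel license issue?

No — denied.

(a) fee paid — fails.
(i) no complaint in 6 mo. — holds.
(A) prior license ≥ 11 yr — fails.
(B) not (primary residence) — not satisfied.
(C) hardship waiver — not met.
So (ii) is not satisfied (F OR F OR F).
So (b) is not satisfied (T AND F).
So (1) is not satisfied (F OR F).
(a) safety training — not met.
(b) ≥150 ft from school — holds.
(2): F OR T → true.
(3) food handler cert. — holds.
So Overall is not satisfied (F AND T AND T).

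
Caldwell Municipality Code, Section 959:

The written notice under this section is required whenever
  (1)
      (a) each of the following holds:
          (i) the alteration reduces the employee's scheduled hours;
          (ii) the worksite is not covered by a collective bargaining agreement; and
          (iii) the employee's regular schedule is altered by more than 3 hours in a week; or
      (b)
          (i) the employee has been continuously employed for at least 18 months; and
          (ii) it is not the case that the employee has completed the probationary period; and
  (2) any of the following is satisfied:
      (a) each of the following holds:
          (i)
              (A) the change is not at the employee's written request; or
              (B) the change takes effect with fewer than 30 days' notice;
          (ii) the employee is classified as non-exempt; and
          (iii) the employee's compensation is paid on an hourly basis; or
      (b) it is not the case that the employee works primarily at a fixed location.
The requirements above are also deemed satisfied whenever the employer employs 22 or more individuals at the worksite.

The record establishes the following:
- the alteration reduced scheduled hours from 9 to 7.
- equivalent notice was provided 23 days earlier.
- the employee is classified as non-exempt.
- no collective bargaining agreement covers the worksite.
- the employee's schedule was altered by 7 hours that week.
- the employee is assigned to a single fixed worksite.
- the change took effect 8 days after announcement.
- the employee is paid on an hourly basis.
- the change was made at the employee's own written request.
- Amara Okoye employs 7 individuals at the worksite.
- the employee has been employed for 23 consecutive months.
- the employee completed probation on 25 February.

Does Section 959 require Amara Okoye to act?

Yes — required.

(i) hours reduced — holds.
(ii) no CBA — met.
(iii) schedule shift > 3h — holds.
So (a) is satisfied (T AND T AND T).
(i) tenure ≥ 18 mo. — met.
(ii) not (past probation) — fails.
(b) = T AND F = false.
(1): T OR F → true.
(A) not employee-requested — not met.
(B) < 30 days' notice — satisfied.
So (i) is satisfied (F OR T).
(ii) non-exempt — met.
(iii) hourly-paid — satisfied.
So (a) is satisfied (T AND T AND T).
(b) not (fixed location) — not satisfied.
So (2) is satisfied (T OR F).
Overall: T AND T → true.
Exception (≥ 22 at site) — not satisfied.
Result: main true OR exception false → true.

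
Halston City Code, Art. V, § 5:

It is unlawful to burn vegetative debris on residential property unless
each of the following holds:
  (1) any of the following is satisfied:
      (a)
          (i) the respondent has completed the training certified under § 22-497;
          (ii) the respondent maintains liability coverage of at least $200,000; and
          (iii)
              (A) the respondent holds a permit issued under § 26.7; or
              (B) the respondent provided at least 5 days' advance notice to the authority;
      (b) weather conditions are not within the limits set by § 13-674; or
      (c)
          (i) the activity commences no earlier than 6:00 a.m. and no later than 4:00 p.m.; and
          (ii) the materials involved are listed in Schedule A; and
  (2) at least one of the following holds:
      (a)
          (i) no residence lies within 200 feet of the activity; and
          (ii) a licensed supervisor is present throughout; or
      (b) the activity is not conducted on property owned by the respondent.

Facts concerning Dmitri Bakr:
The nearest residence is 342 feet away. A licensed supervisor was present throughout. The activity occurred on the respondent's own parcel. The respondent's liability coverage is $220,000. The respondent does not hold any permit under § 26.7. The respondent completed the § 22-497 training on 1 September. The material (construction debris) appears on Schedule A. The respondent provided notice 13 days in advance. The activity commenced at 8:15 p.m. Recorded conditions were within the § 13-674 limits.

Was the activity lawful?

(i) training certified — met.
(ii) coverage ≥ $200,000 — satisfied.
(A) holds permit — fails.
(B) ≥5 days' notice — satisfied.
(iii) = F OR T = true.
(a) = T AND T AND T = true.
(b) not (weather ok) — fails.
(i) start within hours — not met.
(ii) Schedule A material — satisfied.
(c): F AND T → false.
(1) = T OR F OR F = true.
(i) no residence in 200 ft — met.
(ii) supervisor present — met.
(a) = T AND T = true.
(b) not (own property) — not met.
(2): T OR F → true.
So Overall is satisfied (T AND T).

Yes — lawful.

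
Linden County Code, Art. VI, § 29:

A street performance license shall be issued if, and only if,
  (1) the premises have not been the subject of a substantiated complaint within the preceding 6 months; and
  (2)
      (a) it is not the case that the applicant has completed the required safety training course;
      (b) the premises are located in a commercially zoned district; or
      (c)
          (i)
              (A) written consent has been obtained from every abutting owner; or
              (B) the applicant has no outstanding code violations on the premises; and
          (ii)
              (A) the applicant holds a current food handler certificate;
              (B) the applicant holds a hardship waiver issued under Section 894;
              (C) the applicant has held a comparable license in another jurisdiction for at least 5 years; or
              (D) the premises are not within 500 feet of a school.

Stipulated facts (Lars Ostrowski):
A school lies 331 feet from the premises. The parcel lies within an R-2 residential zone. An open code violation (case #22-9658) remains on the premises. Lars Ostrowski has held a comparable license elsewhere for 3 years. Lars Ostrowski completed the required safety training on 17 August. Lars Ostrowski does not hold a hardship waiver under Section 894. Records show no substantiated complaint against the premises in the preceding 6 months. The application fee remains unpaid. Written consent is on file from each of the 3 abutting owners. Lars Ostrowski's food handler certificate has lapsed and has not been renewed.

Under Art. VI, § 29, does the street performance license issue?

No — denied.

(1) no complaint in 6 mo. — holds.
(a) not (safety training) — not satisfied.
(b) commercially zoned — not met.
(A) all abutters consent — holds.
(B) no code violations — not satisfied.
(i): T OR F → true.
(A) food handler cert. — fails.
(B) hardship waiver — fails.
(C) prior license ≥ 5 yr — fails.
(D) ≥500 ft from school — not met.
(ii): F OR F OR F OR F → false.
(c): T AND F → false.
(2) = F OR F OR F = false.
Overall = T AND F = false.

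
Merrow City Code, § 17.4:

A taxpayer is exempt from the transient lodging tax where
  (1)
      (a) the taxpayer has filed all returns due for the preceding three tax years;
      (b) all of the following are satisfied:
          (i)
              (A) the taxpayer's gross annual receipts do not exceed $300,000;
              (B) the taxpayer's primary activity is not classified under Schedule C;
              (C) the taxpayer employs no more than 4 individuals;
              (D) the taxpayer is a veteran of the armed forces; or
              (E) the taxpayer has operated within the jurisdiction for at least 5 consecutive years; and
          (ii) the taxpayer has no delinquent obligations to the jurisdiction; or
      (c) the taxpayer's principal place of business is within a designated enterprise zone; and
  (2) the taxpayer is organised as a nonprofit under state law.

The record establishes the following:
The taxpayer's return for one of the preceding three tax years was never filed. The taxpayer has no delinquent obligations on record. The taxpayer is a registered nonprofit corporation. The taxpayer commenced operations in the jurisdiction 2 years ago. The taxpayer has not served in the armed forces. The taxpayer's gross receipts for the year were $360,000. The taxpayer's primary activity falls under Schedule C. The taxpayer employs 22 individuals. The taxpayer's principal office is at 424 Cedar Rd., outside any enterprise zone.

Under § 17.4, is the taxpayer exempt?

(a) returns current — not met.
(A) receipts ≤ $300,000 — not met.
(B) not (Schedule C activity) — not met.
(C) ≤ 4 employees — not satisfied.
(D) veteran — not met.
(E) ≥ 5 yrs in jurisdiction — not met.
(i): F OR F OR F OR F OR F → false.
(ii) no delinquency — met.
(b): F AND T → false.
(c) in enterprise zone — fails.
So (1) is not satisfied (F OR F OR F).
(2) nonprofit — holds.
Overall = F AND T = false.

No — not exempt.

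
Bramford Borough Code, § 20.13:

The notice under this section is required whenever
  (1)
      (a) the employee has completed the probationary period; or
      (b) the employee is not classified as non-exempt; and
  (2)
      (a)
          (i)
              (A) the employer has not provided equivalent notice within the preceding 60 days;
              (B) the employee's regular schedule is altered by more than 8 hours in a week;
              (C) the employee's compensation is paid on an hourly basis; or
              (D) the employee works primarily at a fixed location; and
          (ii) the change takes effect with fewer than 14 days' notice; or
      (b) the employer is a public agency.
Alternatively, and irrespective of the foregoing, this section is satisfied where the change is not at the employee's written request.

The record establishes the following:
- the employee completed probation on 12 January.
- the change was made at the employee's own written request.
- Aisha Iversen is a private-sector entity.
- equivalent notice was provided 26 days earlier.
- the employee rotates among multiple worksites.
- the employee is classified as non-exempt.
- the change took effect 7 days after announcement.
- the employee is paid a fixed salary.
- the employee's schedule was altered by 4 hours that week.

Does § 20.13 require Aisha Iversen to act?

No — not required.

(a) past probation — satisfied.
(b) not (non-exempt) — not met.
So (1) is satisfied (T OR F).
(A) no recent notice — fails.
(B) schedule shift > 8h — fails.
(C) hourly-paid — not satisfied.
(D) fixed location — not met.
(i) = F OR F OR F OR F = false.
(ii) < 14 days' notice — holds.
(a) = F AND T = false.
(b) public agency — not satisfied.
(2) = F OR F = false.
Overall: T AND F → false.
Exception (not employee-requested) — not satisfied.
Result: main false OR exception false → false.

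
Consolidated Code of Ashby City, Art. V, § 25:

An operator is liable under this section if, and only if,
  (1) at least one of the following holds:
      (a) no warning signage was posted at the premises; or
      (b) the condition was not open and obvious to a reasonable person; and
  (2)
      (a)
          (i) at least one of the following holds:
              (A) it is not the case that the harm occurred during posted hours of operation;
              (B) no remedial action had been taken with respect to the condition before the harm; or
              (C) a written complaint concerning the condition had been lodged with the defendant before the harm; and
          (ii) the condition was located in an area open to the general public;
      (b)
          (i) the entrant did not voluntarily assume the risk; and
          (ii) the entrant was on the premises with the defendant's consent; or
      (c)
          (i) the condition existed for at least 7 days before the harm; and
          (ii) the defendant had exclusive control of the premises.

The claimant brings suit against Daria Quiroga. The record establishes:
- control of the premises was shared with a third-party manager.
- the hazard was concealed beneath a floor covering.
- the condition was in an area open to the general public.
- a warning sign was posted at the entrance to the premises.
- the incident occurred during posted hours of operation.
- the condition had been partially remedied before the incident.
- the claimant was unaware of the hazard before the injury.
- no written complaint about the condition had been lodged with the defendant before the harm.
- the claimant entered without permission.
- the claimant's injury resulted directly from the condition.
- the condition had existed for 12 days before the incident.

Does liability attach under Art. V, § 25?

No — not liable.

(a) no signage posted — not met.
(b) not open/obvious — holds.
(1) = F OR T = true.
(A) not (during posted hours) — not satisfied.
(B) no remedial action — fails.
(C) complaint lodged — not met.
(i): F OR F OR F → false.
(ii) public area — holds.
(a) = F AND T = false.
(i) no assumed risk — satisfied.
(ii) consent to enter — not met.
(b): T AND F → false.
(i) condition ≥7 days old — satisfied.
(ii) exclusive control — not satisfied.
(c) = T AND F = false.
(2) = F OR F OR F = false.
So Overall is not satisfied (T AND F).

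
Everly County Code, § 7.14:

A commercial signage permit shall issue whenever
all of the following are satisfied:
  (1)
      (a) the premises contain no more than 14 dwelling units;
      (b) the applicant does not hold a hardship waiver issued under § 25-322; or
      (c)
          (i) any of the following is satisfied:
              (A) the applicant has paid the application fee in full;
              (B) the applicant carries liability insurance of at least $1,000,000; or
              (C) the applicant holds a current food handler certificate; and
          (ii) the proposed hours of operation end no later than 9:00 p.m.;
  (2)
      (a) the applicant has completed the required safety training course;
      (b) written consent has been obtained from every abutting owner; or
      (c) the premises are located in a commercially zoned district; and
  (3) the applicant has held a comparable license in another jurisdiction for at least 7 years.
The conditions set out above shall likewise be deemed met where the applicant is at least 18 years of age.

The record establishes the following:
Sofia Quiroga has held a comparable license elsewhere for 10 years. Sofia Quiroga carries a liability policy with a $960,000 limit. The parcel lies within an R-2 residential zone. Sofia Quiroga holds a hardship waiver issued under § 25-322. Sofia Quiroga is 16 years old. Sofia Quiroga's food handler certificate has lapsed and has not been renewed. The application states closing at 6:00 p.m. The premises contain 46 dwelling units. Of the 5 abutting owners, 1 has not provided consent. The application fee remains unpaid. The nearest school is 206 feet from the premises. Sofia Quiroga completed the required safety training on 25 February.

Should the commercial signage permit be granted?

No — denied.

(a) ≤ 14 units — not satisfied.
(b) not (hardship waiver) — not met.
(A) fee paid — not satisfied.
(B) insurance ≥ $1,000,000 — not met.
(C) food handler cert. — fails.
(i): F OR F OR F → false.
(ii) closes by 9 p.m. — holds.
(c): F AND T → false.
(1) = F OR F OR F = false.
(a) safety training — met.
(b) all abutters consent — not met.
(c) commercially zoned — not met.
So (2) is satisfied (T OR F OR F).
(3) prior license ≥ 7 yr — satisfied.
So Overall is not satisfied (F AND T AND T).
Exception (age ≥ 18) — not satisfied.
Result: main false OR exception false → false.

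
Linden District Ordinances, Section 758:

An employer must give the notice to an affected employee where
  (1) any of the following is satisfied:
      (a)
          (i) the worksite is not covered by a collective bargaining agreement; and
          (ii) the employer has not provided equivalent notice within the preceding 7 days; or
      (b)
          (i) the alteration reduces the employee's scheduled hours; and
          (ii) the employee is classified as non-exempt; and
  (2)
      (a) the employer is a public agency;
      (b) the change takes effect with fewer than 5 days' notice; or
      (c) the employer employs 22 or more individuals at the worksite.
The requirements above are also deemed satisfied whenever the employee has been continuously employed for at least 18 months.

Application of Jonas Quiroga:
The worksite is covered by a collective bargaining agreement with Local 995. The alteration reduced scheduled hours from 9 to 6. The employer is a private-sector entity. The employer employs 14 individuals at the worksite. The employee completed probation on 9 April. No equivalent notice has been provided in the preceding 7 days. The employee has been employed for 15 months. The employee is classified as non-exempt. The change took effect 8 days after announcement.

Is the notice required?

No — not required.

(i) no CBA — not satisfied.
(ii) no recent notice — met.
(a): F AND T → false.
(i) hours reduced — satisfied.
(ii) non-exempt — satisfied.
So (b) is satisfied (T AND T).
(1) = F OR T = true.
(a) public agency — not met.
(b) < 5 days' notice — fails.
(c) ≥ 22 at site — not satisfied.
(2): F OR F OR F → false.
Overall = T AND F = false.
Exception (tenure ≥ 18 mo.) — not satisfied.
Result: main false OR exception false → false.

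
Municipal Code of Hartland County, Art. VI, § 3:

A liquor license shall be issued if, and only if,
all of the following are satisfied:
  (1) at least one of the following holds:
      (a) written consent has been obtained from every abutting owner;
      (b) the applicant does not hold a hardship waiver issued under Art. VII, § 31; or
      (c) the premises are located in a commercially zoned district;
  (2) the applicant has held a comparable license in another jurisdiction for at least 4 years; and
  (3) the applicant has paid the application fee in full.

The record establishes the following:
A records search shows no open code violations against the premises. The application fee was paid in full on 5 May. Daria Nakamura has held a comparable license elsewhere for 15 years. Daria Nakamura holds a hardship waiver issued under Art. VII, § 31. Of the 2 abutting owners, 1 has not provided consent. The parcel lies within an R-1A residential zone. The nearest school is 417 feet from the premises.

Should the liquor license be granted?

(a) all abutters consent — not satisfied.
(b) not (hardship waiver) — not satisfied.
(c) commercially zoned — not met.
(1): F OR F OR F → false.
(2) prior license ≥ 4 yr — satisfied.
(3) fee paid — met.
Overall: F AND T AND T → false.

No — denied.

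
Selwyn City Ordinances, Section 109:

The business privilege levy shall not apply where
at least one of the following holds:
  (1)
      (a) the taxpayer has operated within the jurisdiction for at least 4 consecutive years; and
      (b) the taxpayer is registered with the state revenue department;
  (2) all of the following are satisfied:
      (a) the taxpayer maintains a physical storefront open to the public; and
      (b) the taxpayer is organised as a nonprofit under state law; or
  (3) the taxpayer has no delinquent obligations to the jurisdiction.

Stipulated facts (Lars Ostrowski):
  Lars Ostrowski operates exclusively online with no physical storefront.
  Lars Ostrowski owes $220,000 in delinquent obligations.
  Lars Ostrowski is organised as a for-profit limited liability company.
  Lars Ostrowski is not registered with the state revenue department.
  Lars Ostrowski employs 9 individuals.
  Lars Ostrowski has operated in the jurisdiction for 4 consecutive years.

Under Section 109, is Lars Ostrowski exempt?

(a) ≥ 4 yrs in jurisdiction — satisfied.
(b) state-registered — fails.
So (1) is not satisfied (T AND F).
(a) has storefront — not satisfied.
(b) nonprofit — not satisfied.
(2) = F AND F = false.
(3) no delinquency — fails.
Overall = F OR F OR F = false.

No — not exempt.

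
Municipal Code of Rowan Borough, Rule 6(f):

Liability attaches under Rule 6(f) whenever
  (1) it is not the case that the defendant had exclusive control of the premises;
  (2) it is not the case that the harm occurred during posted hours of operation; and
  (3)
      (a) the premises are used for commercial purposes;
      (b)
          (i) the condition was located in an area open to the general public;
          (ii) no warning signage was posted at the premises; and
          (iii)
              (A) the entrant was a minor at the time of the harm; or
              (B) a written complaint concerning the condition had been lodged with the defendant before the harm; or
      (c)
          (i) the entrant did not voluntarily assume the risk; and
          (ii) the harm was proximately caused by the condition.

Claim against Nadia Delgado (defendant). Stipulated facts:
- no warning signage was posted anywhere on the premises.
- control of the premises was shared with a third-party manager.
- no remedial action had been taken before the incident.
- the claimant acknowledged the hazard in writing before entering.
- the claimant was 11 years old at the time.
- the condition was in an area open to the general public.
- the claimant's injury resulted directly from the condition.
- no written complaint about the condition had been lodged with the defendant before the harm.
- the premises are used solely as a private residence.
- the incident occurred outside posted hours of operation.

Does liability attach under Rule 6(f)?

(1) not (exclusive control) — satisfied.
(2) not (during posted hours) — holds.
(a) commercial use — not met.
(i) public area — holds.
(ii) no signage posted — holds.
(A) entrant a minor — met.
(B) complaint lodged — not met.
(iii) = T OR F = true.
So (b) is satisfied (T AND T AND T).
(i) no assumed risk — not met.
(ii) proximate cause — satisfied.
So (c) is not satisfied (F AND T).
So (3) is satisfied (F OR T OR F).
Overall = T AND T AND T = true.

Yes — liable.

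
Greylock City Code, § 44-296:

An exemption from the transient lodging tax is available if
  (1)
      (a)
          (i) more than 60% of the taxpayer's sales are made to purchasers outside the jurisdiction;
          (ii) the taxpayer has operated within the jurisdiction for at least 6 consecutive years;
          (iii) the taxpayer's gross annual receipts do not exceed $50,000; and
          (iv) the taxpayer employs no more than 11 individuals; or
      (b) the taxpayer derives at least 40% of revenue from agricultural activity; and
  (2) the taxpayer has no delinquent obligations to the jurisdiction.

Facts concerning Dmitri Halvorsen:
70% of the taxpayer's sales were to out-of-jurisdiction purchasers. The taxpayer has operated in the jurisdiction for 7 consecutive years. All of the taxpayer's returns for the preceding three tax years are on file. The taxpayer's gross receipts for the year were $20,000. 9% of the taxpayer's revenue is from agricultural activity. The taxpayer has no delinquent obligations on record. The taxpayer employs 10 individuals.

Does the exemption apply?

(i) >60% out-of-jur. sales — satisfied.
(ii) ≥ 6 yrs in jurisdiction — satisfied.
(iii) receipts ≤ $50,000 — met.
(iv) ≤ 11 employees — satisfied.
So (a) is satisfied (T AND T AND T AND T).
(b) ≥40% agricultural — fails.
(1): T OR F → true.
(2) no delinquency — satisfied.
Overall = T AND T = true.

Yes — exempt.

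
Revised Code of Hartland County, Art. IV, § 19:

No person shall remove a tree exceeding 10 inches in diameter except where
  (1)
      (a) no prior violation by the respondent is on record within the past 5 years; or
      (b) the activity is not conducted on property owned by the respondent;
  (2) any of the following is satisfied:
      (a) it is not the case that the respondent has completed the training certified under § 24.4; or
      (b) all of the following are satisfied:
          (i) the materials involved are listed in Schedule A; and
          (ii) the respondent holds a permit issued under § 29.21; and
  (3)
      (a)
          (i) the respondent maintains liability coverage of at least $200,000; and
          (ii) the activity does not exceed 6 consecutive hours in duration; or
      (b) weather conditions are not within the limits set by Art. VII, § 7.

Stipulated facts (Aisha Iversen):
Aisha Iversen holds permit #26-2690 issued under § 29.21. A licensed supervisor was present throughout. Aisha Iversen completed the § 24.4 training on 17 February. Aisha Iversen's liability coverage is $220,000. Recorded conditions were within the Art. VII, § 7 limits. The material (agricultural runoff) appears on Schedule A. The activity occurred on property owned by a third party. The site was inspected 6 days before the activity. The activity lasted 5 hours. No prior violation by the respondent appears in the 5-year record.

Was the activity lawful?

(a) no prior violation — holds.
(b) not (own property) — holds.
(1): T OR T → true.
(a) not (training certified) — not met.
(i) Schedule A material — met.
(ii) holds permit — met.
So (b) is satisfied (T AND T).
So (2) is satisfied (F OR T).
(i) coverage ≥ $200,000 — holds.
(ii) ≤ 6 hrs duration — satisfied.
(a): T AND T → true.
(b) not (weather ok) — not met.
(3) = T OR F = true.
Overall = T AND T AND T = true.

Yes — lawful.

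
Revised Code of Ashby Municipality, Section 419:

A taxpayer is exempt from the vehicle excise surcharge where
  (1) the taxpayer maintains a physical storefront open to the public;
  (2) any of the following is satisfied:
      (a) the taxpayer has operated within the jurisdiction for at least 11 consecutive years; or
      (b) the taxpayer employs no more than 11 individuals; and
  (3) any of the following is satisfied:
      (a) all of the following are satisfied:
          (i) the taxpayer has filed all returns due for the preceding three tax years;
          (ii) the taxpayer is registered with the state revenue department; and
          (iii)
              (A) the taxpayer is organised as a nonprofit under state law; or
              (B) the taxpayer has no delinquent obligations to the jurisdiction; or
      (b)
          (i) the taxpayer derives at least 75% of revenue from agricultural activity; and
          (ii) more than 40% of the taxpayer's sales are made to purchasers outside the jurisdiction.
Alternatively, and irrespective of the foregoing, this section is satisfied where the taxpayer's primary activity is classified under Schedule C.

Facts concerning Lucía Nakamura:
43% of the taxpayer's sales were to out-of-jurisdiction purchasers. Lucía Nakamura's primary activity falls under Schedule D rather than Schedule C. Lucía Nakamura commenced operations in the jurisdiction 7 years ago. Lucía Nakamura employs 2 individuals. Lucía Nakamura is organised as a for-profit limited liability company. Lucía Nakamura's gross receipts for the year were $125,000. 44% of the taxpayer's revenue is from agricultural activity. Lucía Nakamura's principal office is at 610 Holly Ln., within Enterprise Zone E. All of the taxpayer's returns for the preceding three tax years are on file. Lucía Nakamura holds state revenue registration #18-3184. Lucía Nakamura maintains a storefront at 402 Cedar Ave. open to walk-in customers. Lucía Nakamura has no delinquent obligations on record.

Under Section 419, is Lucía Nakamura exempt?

Yes — exempt.

(1) has storefront — met.
(a) ≥ 11 yrs in jurisdiction — not satisfied.
(b) ≤ 11 employees — holds.
So (2) is satisfied (F OR T).
(i) returns current — satisfied.
(ii) state-registered — holds.
(A) nonprofit — fails.
(B) no delinquency — holds.
So (iii) is satisfied (F OR T).
(a) = T AND T AND T = true.
(i) ≥75% agricultural — fails.
(ii) >40% out-of-jur. sales — satisfied.
(b) = F AND T = false.
So (3) is satisfied (T OR F).
So Overall is satisfied (T AND T AND T).
Exception (Schedule C activity) — not satisfied.
Result: main true OR exception false → true.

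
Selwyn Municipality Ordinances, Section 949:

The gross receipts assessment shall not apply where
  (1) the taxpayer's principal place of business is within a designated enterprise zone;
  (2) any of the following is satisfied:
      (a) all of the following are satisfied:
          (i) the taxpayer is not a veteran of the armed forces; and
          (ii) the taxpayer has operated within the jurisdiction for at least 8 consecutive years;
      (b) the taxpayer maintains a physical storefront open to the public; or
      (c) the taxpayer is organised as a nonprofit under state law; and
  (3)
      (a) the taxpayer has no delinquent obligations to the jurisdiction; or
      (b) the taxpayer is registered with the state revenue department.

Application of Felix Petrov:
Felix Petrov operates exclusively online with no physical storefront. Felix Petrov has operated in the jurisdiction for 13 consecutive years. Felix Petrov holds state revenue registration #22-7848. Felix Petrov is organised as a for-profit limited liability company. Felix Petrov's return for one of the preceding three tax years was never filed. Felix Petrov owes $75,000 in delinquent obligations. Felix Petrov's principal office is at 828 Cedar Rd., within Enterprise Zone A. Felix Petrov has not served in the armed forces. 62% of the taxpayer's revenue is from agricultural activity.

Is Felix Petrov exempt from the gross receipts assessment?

Yes — exempt.

(1) in enterprise zone — met.
(i) not (veteran) — satisfied.
(ii) ≥ 8 yrs in jurisdiction — holds.
(a) = T AND T = true.
(b) has storefront — fails.
(c) nonprofit — not satisfied.
So (2) is satisfied (T OR F OR F).
(a) no delinquency — not met.
(b) state-registered — met.
(3): F OR T → true.
Overall = T AND T AND T = true.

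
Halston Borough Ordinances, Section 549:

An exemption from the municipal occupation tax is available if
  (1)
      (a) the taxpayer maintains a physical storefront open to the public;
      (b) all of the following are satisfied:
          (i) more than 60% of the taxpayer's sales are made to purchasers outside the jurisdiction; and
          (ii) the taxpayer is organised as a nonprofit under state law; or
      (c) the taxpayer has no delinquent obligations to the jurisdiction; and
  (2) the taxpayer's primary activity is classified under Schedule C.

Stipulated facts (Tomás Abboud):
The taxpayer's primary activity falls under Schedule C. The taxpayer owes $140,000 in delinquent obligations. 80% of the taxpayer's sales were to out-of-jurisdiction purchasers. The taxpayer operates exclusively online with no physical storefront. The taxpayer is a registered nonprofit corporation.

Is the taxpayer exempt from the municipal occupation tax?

(a) has storefront — not met.
(i) >60% out-of-jur. sales — satisfied.
(ii) nonprofit — satisfied.
(b): T AND T → true.
(c) no delinquency — not met.
(1): F OR T OR F → true.
(2) Schedule C activity — met.
So Overall is satisfied (T AND T).

Yes — exempt.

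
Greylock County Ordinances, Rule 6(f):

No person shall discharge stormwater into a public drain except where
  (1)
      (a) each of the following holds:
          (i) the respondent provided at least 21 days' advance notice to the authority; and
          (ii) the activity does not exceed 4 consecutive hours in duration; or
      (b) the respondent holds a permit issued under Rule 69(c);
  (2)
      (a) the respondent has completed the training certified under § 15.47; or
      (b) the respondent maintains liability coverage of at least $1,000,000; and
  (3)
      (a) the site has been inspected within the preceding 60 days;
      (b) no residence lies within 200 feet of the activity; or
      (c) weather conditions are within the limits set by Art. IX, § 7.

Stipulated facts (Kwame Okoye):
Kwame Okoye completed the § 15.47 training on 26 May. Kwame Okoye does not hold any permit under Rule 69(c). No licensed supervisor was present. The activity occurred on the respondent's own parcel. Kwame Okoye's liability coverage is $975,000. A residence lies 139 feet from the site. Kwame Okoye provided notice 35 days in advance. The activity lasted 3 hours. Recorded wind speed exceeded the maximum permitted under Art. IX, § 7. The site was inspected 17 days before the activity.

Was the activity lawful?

Yes — lawful.

(i) ≥21 days' notice — satisfied.
(ii) ≤ 4 hrs duration — holds.
So (a) is satisfied (T AND T).
(b) holds permit — fails.
(1): T OR F → true.
(a) training certified — met.
(b) coverage ≥ $1,000,000 — not satisfied.
(2): T OR F → true.
(a) site inspected — satisfied.
(b) no residence in 200 ft — not satisfied.
(c) weather ok — not satisfied.
(3): T OR F OR F → true.
Overall: T AND T AND T → true.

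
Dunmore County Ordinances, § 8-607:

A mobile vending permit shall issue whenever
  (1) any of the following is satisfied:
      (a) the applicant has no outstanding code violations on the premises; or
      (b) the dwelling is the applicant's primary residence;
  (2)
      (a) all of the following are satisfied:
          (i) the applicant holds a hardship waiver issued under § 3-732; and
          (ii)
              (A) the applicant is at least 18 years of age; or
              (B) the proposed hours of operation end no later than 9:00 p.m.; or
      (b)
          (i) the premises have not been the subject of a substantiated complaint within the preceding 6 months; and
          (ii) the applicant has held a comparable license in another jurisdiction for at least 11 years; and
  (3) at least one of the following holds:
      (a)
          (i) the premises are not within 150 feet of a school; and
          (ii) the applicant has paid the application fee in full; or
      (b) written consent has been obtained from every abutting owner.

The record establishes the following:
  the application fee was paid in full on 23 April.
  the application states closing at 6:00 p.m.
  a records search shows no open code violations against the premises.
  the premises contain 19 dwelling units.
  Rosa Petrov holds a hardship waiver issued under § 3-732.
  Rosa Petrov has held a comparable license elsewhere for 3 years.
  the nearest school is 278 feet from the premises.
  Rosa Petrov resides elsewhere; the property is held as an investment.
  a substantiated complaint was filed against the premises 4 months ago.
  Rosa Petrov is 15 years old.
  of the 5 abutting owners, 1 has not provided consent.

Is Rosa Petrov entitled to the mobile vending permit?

(a) no code violations — holds.
(b) primary residence — fails.
So (1) is satisfied (T OR F).
(i) hardship waiver — holds.
(A) age ≥ 18 — not met.
(B) closes by 9 p.m. — holds.
(ii) = F OR T = true.
(a) = T AND T = true.
(i) no complaint in 6 mo. — fails.
(ii) prior license ≥ 11 yr — not satisfied.
(b): F AND F → false.
(2): T OR F → true.
(i) ≥150 ft from school — holds.
(ii) fee paid — met.
(a): T AND T → true.
(b) all abutters consent — fails.
So (3) is satisfied (T OR F).
Overall: T AND T AND T → true.

Yes — granted.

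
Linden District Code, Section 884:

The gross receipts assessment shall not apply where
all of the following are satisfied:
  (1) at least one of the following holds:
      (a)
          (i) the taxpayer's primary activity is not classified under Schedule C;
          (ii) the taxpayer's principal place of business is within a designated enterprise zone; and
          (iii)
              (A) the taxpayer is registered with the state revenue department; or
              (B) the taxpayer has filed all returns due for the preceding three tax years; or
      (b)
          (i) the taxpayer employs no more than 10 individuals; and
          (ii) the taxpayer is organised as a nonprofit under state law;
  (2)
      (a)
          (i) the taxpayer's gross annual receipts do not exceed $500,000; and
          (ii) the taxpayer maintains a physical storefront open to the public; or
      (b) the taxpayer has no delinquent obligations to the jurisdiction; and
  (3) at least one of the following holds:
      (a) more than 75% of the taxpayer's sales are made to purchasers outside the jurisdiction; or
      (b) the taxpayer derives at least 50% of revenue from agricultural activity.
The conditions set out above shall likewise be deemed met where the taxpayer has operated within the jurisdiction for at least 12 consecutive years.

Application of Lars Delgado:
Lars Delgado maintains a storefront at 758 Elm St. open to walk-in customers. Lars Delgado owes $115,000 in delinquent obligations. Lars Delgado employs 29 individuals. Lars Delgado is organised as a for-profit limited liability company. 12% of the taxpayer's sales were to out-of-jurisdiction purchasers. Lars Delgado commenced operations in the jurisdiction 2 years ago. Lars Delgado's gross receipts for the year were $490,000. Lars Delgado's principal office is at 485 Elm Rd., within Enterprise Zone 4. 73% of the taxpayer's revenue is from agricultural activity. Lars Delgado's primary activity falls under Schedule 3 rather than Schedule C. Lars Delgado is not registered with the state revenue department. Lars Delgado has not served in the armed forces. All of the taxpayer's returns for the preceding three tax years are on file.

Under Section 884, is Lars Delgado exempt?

Yes — exempt.

(i) not (Schedule C activity) — met.
(ii) in enterprise zone — holds.
(A) state-registered — not met.
(B) returns current — met.
(iii): F OR T → true.
(a) = T AND T AND T = true.
(i) ≤ 10 employees — not met.
(ii) nonprofit — fails.
So (b) is not satisfied (F AND F).
(1) = T OR F = true.
(i) receipts ≤ $500,000 — holds.
(ii) has storefront — satisfied.
(a): T AND T → true.
(b) no delinquency — fails.
(2) = T OR F = true.
(a) >75% out-of-jur. sales — not met.
(b) ≥50% agricultural — holds.
(3) = F OR T = true.
Overall = T AND T AND T = true.
Exception (≥ 12 yrs in jurisdiction) — not satisfied.
Result: main true OR exception false → true.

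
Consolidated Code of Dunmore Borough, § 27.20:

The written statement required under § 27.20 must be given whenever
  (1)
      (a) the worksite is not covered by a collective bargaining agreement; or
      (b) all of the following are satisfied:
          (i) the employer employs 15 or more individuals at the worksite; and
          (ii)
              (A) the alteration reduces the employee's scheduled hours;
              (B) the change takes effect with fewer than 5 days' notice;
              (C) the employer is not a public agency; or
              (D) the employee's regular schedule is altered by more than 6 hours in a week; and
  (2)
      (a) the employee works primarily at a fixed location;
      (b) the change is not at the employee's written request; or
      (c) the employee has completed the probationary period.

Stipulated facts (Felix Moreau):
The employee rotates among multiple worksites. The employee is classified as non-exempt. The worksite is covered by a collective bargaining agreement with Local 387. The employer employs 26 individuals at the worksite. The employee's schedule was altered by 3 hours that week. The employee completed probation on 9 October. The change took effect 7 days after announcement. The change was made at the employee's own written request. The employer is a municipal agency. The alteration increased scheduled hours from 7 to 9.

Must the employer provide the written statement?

No — not required.

(a) no CBA — not met.
(i) ≥ 15 at site — met.
(A) hours reduced — fails.
(B) < 5 days' notice — fails.
(C) not (public agency) — not satisfied.
(D) schedule shift > 6h — not met.
So (ii) is not satisfied (F OR F OR F OR F).
(b): T AND F → false.
(1) = F OR F = false.
(a) fixed location — fails.
(b) not employee-requested — not met.
(c) past probation — satisfied.
(2) = F OR F OR T = true.
Overall = F AND T = false.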